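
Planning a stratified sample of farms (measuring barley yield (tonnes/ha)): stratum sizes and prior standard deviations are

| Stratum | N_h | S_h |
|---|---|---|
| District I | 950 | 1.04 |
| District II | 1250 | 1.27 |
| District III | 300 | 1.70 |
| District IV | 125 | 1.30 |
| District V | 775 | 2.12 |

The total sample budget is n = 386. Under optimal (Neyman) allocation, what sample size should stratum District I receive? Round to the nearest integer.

78

Neyman allocation: n_h = n · N_h S_h / Σ N_i S_i, with n = 386.
  stratum District I: N_h·S_h = 950·1.04 = 988.00
  stratum District II: N_h·S_h = 1250·1.27 = 1587.50
  stratum District III: N_h·S_h = 300·1.70 = 510.00
  stratum District IV: N_h·S_h = 125·1.30 = 162.50
  stratum District V: N_h·S_h = 775·2.12 = 1643.00
Σ N_h S_h = 4891.00
n for stratum District I = 386·988.00/4891.00 = 77.973 → 78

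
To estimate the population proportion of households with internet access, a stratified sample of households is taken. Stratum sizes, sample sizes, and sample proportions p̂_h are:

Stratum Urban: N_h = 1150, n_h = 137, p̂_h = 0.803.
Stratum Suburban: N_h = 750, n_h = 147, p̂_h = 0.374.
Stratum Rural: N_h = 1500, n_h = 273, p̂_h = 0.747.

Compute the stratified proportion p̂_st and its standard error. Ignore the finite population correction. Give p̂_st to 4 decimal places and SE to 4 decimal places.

N = 3400; stratum weights W_h = N_h/N.
p̂_st = Σ W_h p̂_h = (1150·0.803 + 750·0.374 + 1500·0.747)/3400 = 0.68366
V̂(p̂_st) = Σ W_h² p̂_h(1−p̂_h)/(n_h−1):
  stratum Urban: (1150/3400)²·0.803·0.197/136 = 0.00013307
  stratum Suburban: (750/3400)²·0.374·0.626/146 = 7.80293e-05
  stratum Rural: (1500/3400)²·0.747·0.253/272 = 0.000135237
V̂(p̂_st) = 0.000346337; SE = √V̂ = 0.0186101

p̂_st ≈ 0.6837, SE ≈ 0.0186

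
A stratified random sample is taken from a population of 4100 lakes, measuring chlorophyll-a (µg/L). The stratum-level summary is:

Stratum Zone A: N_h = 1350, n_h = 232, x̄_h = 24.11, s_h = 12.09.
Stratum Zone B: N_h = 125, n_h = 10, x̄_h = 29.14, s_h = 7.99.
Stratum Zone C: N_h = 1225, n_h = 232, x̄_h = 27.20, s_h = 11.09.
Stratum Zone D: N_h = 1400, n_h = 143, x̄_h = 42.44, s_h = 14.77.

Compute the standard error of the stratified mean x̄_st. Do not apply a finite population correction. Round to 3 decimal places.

SE(x̄_st) ≈ 0.547

V̂(x̄_st) = Σ W_h² s_h²/n_h, with W_h = N_h/N and N = 4100:
  stratum Zone A: (1350/4100)²·12.09²/232 = 0.0683069
  stratum Zone B: (125/4100)²·7.99²/10 = 0.00593398
  stratum Zone C: (1225/4100)²·11.09²/232 = 0.0473238
  stratum Zone D: (1400/4100)²·14.77²/143 = 0.177874
V̂(x̄_st) = 0.299439
SE(x̄_st) = √0.299439 = 0.54721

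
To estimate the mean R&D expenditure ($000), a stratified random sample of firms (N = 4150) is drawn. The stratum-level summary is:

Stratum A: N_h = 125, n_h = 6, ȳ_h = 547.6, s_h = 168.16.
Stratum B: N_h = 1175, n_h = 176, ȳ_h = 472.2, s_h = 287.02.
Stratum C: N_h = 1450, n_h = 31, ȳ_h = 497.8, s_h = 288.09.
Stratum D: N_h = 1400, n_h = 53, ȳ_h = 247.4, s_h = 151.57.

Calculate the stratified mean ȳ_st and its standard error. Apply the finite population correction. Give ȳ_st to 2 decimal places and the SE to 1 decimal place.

ȳ_st ≈ 407.58, SE ≈ 20.1

ȳ_st = Σ W_h ȳ_h = (125·547.6 + 1175·472.2 + 1450·497.8 + 1400·247.4)/4150 = 407.57952
V̂(ȳ_st) = Σ W_h² (1 − n_h/N_h) s_h²/n_h, with W_h = N_h/N and N = 4150:
  stratum A: (125/4150)²·(1 − 6/125)·168.16²/6 = 4.07057
  stratum B: (1175/4150)²·(1 − 176/1175)·287.02²/176 = 31.9021
  stratum C: (1450/4150)²·(1 − 31/1450)·288.09²/31 = 319.852
  stratum D: (1400/4150)²·(1 − 53/1400)·151.57²/53 = 47.4624
V̂(ȳ_st) = 403.287
SE(ȳ_st) = √403.287 = 20.082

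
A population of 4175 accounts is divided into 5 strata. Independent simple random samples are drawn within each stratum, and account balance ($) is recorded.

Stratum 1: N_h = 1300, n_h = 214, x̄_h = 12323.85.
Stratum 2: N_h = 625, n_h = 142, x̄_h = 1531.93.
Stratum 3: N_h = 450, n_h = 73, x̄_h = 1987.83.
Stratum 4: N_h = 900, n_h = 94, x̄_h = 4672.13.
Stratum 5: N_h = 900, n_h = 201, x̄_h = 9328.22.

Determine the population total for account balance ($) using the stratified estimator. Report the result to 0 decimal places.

τ̂_st ≈ 30473300

τ̂_st = Σ N_h x̄_h = 1300·12323.85 + 625·1531.93 + 450·1987.83 + 900·4672.13 + 900·9328.22 = 30473300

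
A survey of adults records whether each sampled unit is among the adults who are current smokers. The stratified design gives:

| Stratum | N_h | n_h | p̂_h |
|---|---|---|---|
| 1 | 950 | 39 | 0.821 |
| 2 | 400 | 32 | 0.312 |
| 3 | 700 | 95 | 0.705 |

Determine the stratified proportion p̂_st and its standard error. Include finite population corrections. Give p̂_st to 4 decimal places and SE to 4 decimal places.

p̂_st ≈ 0.6821, SE ≈ 0.0355

N = 2050; stratum weights W_h = N_h/N.
p̂_st = Σ W_h p̂_h = (950·0.821 + 400·0.312 + 700·0.705)/2050 = 0.68207
V̂(p̂_st) = Σ W_h² (1 − n_h/N_h) p̂_h(1−p̂_h)/(n_h−1):
  stratum 1: (950/2050)²·(1 − 39/950)·0.821·0.179/38 = 0.000796429
  stratum 2: (400/2050)²·(1 − 32/400)·0.312·0.688/31 = 0.000242539
  stratum 3: (700/2050)²·(1 − 95/700)·0.705·0.295/94 = 0.000222961
V̂(p̂_st) = 0.00126193; SE = √V̂ = 0.0355236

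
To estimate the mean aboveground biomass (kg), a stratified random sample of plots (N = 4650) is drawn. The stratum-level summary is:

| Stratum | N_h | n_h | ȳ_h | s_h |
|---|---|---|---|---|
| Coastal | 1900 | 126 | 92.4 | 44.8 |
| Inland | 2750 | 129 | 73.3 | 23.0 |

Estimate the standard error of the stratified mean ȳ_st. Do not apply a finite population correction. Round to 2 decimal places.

SE(ȳ_st) ≈ 2.02

V̂(ȳ_st) = Σ W_h² s_h²/n_h, with W_h = N_h/N and N = 4650:
  stratum Coastal: (1900/4650)²·44.8²/126 = 2.65942
  stratum Inland: (2750/4650)²·23.0²/129 = 1.43425
V̂(ȳ_st) = 4.09367
SE(ȳ_st) = √4.09367 = 2.02328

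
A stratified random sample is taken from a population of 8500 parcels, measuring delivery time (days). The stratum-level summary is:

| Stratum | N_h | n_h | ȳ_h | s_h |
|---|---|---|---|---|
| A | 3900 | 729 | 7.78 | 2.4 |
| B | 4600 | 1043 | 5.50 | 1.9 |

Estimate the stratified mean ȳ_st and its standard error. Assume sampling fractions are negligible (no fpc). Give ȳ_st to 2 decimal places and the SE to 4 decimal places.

ȳ_st ≈ 6.55, SE ≈ 0.0517

ȳ_st = Σ W_h ȳ_h = (3900·7.78 + 4600·5.50)/8500 = 6.54612
V̂(ȳ_st) = Σ W_h² s_h²/n_h, with W_h = N_h/N and N = 8500:
  stratum A: (3900/8500)²·2.4²/729 = 0.00166336
  stratum B: (4600/8500)²·1.9²/1043 = 0.00101368
V̂(ȳ_st) = 0.00267704
SE(ȳ_st) = √0.00267704 = 0.0517401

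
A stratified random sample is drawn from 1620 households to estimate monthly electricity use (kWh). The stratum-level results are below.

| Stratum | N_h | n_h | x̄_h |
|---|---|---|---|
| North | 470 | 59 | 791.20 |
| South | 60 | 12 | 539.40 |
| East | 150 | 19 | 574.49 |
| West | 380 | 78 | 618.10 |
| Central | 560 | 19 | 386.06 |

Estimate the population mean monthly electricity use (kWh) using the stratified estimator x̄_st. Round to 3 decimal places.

x̄_st ≈ 581.156

N = Σ N_h = 1620. Stratum weights W_h = N_h/N.
x̄_st = (470·791.20 + 60·539.40 + 150·574.49 + 380·618.10 + 560·386.06) / 1620 = 581.15623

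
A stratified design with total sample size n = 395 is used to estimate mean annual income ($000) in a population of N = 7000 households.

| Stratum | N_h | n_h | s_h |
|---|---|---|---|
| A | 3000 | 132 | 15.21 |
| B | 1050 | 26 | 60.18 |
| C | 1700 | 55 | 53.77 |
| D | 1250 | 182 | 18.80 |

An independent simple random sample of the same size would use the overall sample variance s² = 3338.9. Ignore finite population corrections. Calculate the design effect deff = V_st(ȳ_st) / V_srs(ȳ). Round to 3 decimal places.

deff ≈ 0.783

V̂(ȳ_st) = Σ W_h² s_h²/n_h, with W_h = N_h/N and N = 7000:
  stratum A: (3000/7000)²·15.21²/132 = 0.321907
  stratum B: (1050/7000)²·60.18²/26 = 3.1341
  stratum C: (1700/7000)²·53.77²/55 = 3.10041
  stratum D: (1250/7000)²·18.80²/182 = 0.0619253
V_st = 6.61835
V_srs = s²/n = 3338.9/395 = 8.45291
deff = V_st / V_srs = 6.61835/8.45291 = 0.7830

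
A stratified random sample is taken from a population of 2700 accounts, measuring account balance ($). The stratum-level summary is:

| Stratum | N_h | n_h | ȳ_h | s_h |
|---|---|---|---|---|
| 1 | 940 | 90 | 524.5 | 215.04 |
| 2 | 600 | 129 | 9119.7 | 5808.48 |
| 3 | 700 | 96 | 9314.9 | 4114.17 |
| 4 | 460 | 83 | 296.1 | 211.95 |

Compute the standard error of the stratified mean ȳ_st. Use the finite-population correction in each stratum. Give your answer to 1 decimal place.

SE(ȳ_st) ≈ 142.9

V̂(ȳ_st) = Σ W_h² (1 − n_h/N_h) s_h²/n_h, with W_h = N_h/N and N = 2700:
  stratum 1: (940/2700)²·(1 − 90/940)·215.04²/90 = 56.3139
  stratum 2: (600/2700)²·(1 − 129/600)·5808.48²/129 = 10138.6
  stratum 3: (700/2700)²·(1 − 96/700)·4114.17²/96 = 10225.9
  stratum 4: (460/2700)²·(1 − 83/460)·211.95²/83 = 12.8754
V̂(ȳ_st) = 20433.7
SE(ȳ_st) = √20433.7 = 142.947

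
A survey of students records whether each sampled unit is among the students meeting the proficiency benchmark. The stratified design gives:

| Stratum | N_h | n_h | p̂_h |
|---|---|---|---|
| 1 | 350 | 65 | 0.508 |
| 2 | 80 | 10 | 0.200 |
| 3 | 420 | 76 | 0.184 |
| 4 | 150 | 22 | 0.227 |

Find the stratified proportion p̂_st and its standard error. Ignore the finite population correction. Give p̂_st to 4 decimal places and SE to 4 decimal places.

p̂_st ≈ 0.3051, SE ≈ 0.0337

N = 1000; stratum weights W_h = N_h/N.
p̂_st = Σ W_h p̂_h = (350·0.508 + 80·0.200 + 420·0.184 + 150·0.227)/1000 = 0.30513
V̂(p̂_st) = Σ W_h² p̂_h(1−p̂_h)/(n_h−1):
  stratum 1: (350/1000)²·0.508·0.492/64 = 0.000478393
  stratum 2: (80/1000)²·0.200·0.800/9 = 0.000113778
  stratum 3: (420/1000)²·0.184·0.816/75 = 0.000353139
  stratum 4: (150/1000)²·0.227·0.773/21 = 0.000188005
V̂(p̂_st) = 0.00113331; SE = √V̂ = 0.0336647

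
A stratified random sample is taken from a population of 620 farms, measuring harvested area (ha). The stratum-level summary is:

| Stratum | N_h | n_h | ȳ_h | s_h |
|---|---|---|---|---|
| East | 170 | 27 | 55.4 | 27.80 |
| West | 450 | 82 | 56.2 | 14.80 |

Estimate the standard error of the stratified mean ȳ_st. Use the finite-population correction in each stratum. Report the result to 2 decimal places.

SE(ȳ_st) ≈ 1.72

V̂(ȳ_st) = Σ W_h² (1 − n_h/N_h) s_h²/n_h, with W_h = N_h/N and N = 620:
  stratum East: (170/620)²·(1 − 27/170)·27.80²/27 = 1.8102
  stratum West: (450/620)²·(1 − 82/450)·14.80²/82 = 1.15076
V̂(ȳ_st) = 2.96097
SE(ȳ_st) = √2.96097 = 1.72075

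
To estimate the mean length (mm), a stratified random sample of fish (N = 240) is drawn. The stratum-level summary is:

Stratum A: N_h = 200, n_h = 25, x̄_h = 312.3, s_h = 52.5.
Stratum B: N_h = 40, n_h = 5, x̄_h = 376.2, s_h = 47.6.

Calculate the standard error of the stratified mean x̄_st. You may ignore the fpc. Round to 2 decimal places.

V̂(x̄_st) = Σ W_h² s_h²/n_h, with W_h = N_h/N and N = 240:
  stratum A: (200/240)²·52.5²/25 = 76.5625
  stratum B: (40/240)²·47.6²/5 = 12.5876
V̂(x̄_st) = 89.1501
SE(x̄_st) = √89.1501 = 9.44193

SE(x̄_st) ≈ 9.44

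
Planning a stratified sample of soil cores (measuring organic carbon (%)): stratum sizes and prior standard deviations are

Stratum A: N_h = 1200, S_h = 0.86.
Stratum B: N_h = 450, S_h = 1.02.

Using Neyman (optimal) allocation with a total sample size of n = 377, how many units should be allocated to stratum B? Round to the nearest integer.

Neyman allocation: n_h = n · N_h S_h / Σ N_i S_i, with n = 377.
  stratum A: N_h·S_h = 1200·0.86 = 1032.00
  stratum B: N_h·S_h = 450·1.02 = 459.00
Σ N_h S_h = 1491.00
n for stratum B = 377·459.00/1491.00 = 116.058 → 116

116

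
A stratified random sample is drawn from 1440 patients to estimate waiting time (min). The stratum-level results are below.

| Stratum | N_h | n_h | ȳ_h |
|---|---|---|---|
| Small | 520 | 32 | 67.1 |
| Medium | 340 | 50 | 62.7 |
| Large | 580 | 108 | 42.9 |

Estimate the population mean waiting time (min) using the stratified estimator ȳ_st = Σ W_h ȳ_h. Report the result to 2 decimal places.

ȳ_st ≈ 56.31

N = Σ N_h = 1440. Stratum weights W_h = N_h/N.
ȳ_st = (520·67.1 + 340·62.7 + 580·42.9) / 1440 = 56.3139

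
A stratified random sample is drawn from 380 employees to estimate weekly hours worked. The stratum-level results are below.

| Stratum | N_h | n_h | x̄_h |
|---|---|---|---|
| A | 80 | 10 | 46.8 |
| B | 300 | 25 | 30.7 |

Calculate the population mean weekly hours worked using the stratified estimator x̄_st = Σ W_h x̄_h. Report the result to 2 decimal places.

N = Σ N_h = 380. Stratum weights W_h = N_h/N.
x̄_st = (80·46.8 + 300·30.7) / 380 = 34.0895

x̄_st ≈ 34.09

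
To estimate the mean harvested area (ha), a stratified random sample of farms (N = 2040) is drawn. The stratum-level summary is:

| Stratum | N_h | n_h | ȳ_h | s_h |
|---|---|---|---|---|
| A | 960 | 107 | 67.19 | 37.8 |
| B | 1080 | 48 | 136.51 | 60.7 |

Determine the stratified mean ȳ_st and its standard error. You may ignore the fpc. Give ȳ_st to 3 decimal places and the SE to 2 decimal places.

ȳ_st = Σ W_h ȳ_h = (960·67.19 + 1080·136.51)/2040 = 103.88882
V̂(ȳ_st) = Σ W_h² s_h²/n_h, with W_h = N_h/N and N = 2040:
  stratum A: (960/2040)²·37.8²/107 = 2.95721
  stratum B: (1080/2040)²·60.7²/48 = 21.5141
V̂(ȳ_st) = 24.4713
SE(ȳ_st) = √24.4713 = 4.94685

ȳ_st ≈ 103.889, SE ≈ 4.95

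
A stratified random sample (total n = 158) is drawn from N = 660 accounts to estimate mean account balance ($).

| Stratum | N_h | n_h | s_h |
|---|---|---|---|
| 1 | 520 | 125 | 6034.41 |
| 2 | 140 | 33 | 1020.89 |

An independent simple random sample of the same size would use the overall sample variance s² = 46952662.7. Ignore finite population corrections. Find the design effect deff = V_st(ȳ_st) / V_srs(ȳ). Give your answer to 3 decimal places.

deff ≈ 0.613

V̂(ȳ_st) = Σ W_h² s_h²/n_h, with W_h = N_h/N and N = 660:
  stratum 1: (520/660)²·6034.41²/125 = 180833
  stratum 2: (140/660)²·1020.89²/33 = 1421.06
V_st = 182254
V_srs = s²/n = 46952662.7/158 = 297169
deff = V_st / V_srs = 182254/297169 = 0.6133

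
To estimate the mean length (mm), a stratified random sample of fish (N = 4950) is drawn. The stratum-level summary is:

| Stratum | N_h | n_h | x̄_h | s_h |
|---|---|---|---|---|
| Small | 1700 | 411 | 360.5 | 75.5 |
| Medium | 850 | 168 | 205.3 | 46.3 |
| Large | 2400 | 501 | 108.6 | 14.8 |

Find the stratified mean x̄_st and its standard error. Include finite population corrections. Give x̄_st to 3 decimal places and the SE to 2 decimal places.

x̄_st = Σ W_h x̄_h = (1700·360.5 + 850·205.3 + 2400·108.6)/4950 = 211.71616
V̂(x̄_st) = Σ W_h² (1 − n_h/N_h) s_h²/n_h, with W_h = N_h/N and N = 4950:
  stratum Small: (1700/4950)²·(1 − 411/1700)·75.5²/411 = 1.24035
  stratum Medium: (850/4950)²·(1 − 168/850)·46.3²/168 = 0.301888
  stratum Large: (2400/4950)²·(1 − 501/2400)·14.8²/501 = 0.0813226
V̂(x̄_st) = 1.62356
SE(x̄_st) = √1.62356 = 1.27419

x̄_st ≈ 211.716, SE ≈ 1.27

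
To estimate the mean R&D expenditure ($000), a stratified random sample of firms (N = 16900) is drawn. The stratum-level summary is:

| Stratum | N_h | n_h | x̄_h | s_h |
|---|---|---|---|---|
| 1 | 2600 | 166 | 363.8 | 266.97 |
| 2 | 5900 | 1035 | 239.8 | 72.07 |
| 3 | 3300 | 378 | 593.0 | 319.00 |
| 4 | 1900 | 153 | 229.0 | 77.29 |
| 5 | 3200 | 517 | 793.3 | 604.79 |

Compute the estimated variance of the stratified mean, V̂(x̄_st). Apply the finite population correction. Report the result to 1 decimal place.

V̂(x̄_st) ≈ 40.8

V̂(x̄_st) = Σ W_h² (1 − n_h/N_h) s_h²/n_h, with W_h = N_h/N and N = 16900:
  stratum 1: (2600/16900)²·(1 − 166/2600)·266.97²/166 = 9.51343
  stratum 2: (5900/16900)²·(1 − 1035/5900)·72.07²/1035 = 0.504348
  stratum 3: (3300/16900)²·(1 − 378/3300)·319.00²/378 = 9.08888
  stratum 4: (1900/16900)²·(1 − 153/1900)·77.29²/153 = 0.453762
  stratum 5: (3200/16900)²·(1 − 517/3200)·604.79²/517 = 21.2675
V̂(x̄_st) = 40.8279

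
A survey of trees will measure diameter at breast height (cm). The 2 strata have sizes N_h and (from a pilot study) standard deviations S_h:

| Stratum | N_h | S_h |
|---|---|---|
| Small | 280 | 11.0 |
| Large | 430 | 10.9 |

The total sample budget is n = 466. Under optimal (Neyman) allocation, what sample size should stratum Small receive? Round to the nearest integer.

185

Neyman allocation: n_h = n · N_h S_h / Σ N_i S_i, with n = 466.
  stratum Small: N_h·S_h = 280·11.0 = 3080.00
  stratum Large: N_h·S_h = 430·10.9 = 4687.00
Σ N_h S_h = 7767.00
n for stratum Small = 466·3080.00/7767.00 = 184.792 → 185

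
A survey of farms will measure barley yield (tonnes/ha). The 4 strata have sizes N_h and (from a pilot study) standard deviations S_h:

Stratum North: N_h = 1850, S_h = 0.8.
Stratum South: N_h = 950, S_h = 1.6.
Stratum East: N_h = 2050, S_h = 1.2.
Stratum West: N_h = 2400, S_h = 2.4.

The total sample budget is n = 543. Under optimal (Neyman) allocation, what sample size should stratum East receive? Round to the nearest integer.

119

Neyman allocation: n_h = n · N_h S_h / Σ N_i S_i, with n = 543.
  stratum North: N_h·S_h = 1850·0.8 = 1480.00
  stratum South: N_h·S_h = 950·1.6 = 1520.00
  stratum East: N_h·S_h = 2050·1.2 = 2460.00
  stratum West: N_h·S_h = 2400·2.4 = 5760.00
Σ N_h S_h = 11220.00
n for stratum East = 543·2460.00/11220.00 = 119.053 → 119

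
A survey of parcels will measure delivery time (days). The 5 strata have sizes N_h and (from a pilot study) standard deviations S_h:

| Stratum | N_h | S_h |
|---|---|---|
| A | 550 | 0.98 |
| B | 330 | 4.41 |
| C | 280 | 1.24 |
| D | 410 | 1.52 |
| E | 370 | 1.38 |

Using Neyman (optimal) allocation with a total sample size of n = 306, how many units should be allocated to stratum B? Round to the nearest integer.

Neyman allocation: n_h = n · N_h S_h / Σ N_i S_i, with n = 306.
  stratum A: N_h·S_h = 550·0.98 = 539.00
  stratum B: N_h·S_h = 330·4.41 = 1455.30
  stratum C: N_h·S_h = 280·1.24 = 347.20
  stratum D: N_h·S_h = 410·1.52 = 623.20
  stratum E: N_h·S_h = 370·1.38 = 510.60
Σ N_h S_h = 3475.30
n for stratum B = 306·1455.30/3475.30 = 128.139 → 128

128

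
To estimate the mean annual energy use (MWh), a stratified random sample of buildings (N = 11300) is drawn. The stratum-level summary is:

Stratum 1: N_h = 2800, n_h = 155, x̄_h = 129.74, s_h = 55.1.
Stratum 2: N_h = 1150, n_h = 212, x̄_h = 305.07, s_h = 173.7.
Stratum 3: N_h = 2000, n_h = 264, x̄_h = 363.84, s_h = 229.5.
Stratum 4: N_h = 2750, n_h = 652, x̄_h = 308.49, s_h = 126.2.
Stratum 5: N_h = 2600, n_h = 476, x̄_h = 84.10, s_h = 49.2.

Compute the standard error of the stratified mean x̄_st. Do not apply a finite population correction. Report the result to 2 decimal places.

SE(x̄_st) ≈ 3.26

V̂(x̄_st) = Σ W_h² s_h²/n_h, with W_h = N_h/N and N = 11300:
  stratum 1: (2800/11300)²·55.1²/155 = 1.20263
  stratum 2: (1150/11300)²·173.7²/212 = 1.47402
  stratum 3: (2000/11300)²·229.5²/264 = 6.24978
  stratum 4: (2750/11300)²·126.2²/652 = 1.4467
  stratum 5: (2600/11300)²·49.2²/476 = 0.269224
V̂(x̄_st) = 10.6423
SE(x̄_st) = √10.6423 = 3.26226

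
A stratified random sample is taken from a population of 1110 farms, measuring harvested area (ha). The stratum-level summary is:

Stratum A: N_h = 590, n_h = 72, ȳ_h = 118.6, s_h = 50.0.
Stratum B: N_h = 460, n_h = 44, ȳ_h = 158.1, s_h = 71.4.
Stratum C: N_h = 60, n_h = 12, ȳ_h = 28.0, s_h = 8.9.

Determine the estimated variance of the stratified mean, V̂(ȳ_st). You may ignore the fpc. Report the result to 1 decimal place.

V̂(ȳ_st) ≈ 29.7

V̂(ȳ_st) = Σ W_h² s_h²/n_h, with W_h = N_h/N and N = 1110:
  stratum A: (590/1110)²·50.0²/72 = 9.80992
  stratum B: (460/1110)²·71.4²/44 = 19.8982
  stratum C: (60/1110)²·8.9²/12 = 0.0192866
V̂(ȳ_st) = 29.7274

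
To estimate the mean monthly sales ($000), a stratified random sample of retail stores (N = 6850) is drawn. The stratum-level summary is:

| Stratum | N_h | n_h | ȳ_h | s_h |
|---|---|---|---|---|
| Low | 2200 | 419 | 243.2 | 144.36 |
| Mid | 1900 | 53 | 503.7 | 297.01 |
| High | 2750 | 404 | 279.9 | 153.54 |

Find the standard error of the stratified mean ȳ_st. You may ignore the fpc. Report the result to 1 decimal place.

V̂(ȳ_st) = Σ W_h² s_h²/n_h, with W_h = N_h/N and N = 6850:
  stratum Low: (2200/6850)²·144.36²/419 = 5.13031
  stratum Mid: (1900/6850)²·297.01²/53 = 128.054
  stratum High: (2750/6850)²·153.54²/404 = 9.40472
V̂(ȳ_st) = 142.589
SE(ȳ_st) = √142.589 = 11.9411

SE(ȳ_st) ≈ 11.9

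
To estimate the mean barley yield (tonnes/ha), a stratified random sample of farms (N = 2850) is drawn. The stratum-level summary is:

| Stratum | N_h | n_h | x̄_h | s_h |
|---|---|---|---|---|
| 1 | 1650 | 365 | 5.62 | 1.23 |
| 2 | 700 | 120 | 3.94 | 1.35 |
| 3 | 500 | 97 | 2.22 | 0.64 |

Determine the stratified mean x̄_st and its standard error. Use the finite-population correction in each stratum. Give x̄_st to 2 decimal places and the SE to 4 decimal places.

x̄_st ≈ 4.61, SE ≈ 0.0441

x̄_st = Σ W_h x̄_h = (1650·5.62 + 700·3.94 + 500·2.22)/2850 = 4.61088
V̂(x̄_st) = Σ W_h² (1 − n_h/N_h) s_h²/n_h, with W_h = N_h/N and N = 2850:
  stratum 1: (1650/2850)²·(1 − 365/1650)·1.23²/365 = 0.00108197
  stratum 2: (700/2850)²·(1 − 120/700)·1.35²/120 = 0.000759141
  stratum 3: (500/2850)²·(1 − 97/500)·0.64²/97 = 0.000104755
V̂(x̄_st) = 0.00194586
SE(x̄_st) = √0.00194586 = 0.044112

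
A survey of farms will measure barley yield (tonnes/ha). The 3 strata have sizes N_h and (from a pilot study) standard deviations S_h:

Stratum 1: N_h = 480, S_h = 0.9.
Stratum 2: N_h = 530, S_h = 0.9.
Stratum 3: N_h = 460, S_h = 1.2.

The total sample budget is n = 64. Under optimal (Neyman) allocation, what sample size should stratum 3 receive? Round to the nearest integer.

Neyman allocation: n_h = n · N_h S_h / Σ N_i S_i, with n = 64.
  stratum 1: N_h·S_h = 480·0.9 = 432.00
  stratum 2: N_h·S_h = 530·0.9 = 477.00
  stratum 3: N_h·S_h = 460·1.2 = 552.00
Σ N_h S_h = 1461.00
n for stratum 3 = 64·552.00/1461.00 = 24.181 → 24

24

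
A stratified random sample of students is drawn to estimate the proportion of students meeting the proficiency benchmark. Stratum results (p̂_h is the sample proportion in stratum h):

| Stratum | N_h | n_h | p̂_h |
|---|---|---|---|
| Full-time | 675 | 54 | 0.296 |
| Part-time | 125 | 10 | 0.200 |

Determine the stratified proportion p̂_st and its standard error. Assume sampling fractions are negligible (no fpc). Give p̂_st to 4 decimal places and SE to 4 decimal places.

N = 800; stratum weights W_h = N_h/N.
p̂_st = Σ W_h p̂_h = (675·0.296 + 125·0.200)/800 = 0.28100
V̂(p̂_st) = Σ W_h² p̂_h(1−p̂_h)/(n_h−1):
  stratum Full-time: (675/800)²·0.296·0.704/53 = 0.00279908
  stratum Part-time: (125/800)²·0.200·0.800/9 = 0.000434028
V̂(p̂_st) = 0.00323311; SE = √V̂ = 0.0568605

p̂_st ≈ 0.2810, SE ≈ 0.0569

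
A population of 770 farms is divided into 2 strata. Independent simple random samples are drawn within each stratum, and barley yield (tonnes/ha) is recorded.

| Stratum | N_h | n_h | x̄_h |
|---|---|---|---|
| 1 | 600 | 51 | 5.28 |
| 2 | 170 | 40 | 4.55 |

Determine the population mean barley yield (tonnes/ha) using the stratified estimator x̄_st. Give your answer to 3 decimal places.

x̄_st ≈ 5.119

N = Σ N_h = 770. Stratum weights W_h = N_h/N.
x̄_st = (600·5.28 + 170·4.55) / 770 = 5.11883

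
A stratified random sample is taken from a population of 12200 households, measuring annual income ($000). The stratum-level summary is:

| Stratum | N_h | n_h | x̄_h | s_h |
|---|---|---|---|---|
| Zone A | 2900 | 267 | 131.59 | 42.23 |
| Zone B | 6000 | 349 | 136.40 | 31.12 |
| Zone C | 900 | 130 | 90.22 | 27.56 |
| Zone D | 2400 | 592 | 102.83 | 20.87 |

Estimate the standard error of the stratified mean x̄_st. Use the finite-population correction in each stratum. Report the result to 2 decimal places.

V̂(x̄_st) = Σ W_h² (1 − n_h/N_h) s_h²/n_h, with W_h = N_h/N and N = 12200:
  stratum Zone A: (2900/12200)²·(1 − 267/2900)·42.23²/267 = 0.342657
  stratum Zone B: (6000/12200)²·(1 − 349/6000)·31.12²/349 = 0.632136
  stratum Zone C: (900/12200)²·(1 − 130/900)·27.56²/130 = 0.0272037
  stratum Zone D: (2400/12200)²·(1 − 592/2400)·20.87²/592 = 0.0214493
V̂(x̄_st) = 1.02345
SE(x̄_st) = √1.02345 = 1.01166

SE(x̄_st) ≈ 1.01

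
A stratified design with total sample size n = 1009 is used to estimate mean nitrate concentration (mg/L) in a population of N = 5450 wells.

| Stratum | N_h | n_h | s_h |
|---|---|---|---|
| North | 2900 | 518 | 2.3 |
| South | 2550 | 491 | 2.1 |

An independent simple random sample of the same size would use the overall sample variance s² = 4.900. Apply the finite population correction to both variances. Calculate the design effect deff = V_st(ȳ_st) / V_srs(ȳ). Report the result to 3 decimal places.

V̂(ȳ_st) = Σ W_h² (1 − n_h/N_h) s_h²/n_h, with W_h = N_h/N and N = 5450:
  stratum North: (2900/5450)²·(1 − 518/2900)·2.3²/518 = 0.00237505
  stratum South: (2550/5450)²·(1 − 491/2550)·2.1²/491 = 0.00158767
V_st = 0.00396272
V_srs = (1 − 1009/5450)·4.900/1009 = 0.00395721
deff = V_st / V_srs = 0.00396272/0.00395721 = 1.0014

deff ≈ 1.001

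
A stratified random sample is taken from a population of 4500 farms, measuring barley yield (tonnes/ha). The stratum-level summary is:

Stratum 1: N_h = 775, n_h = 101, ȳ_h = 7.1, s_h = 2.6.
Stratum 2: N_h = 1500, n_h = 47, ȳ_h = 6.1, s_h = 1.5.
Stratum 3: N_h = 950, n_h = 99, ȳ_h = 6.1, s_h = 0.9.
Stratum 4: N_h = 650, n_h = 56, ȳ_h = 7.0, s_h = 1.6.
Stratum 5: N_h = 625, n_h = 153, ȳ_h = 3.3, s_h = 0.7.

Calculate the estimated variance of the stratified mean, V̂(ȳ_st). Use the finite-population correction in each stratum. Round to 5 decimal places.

V̂(ȳ_st) = Σ W_h² (1 − n_h/N_h) s_h²/n_h, with W_h = N_h/N and N = 4500:
  stratum 1: (775/4500)²·(1 − 101/775)·2.6²/101 = 0.00172648
  stratum 2: (1500/4500)²·(1 − 47/1500)·1.5²/47 = 0.00515248
  stratum 3: (950/4500)²·(1 − 99/950)·0.9²/99 = 0.000326646
  stratum 4: (650/4500)²·(1 − 56/650)·1.6²/56 = 0.000871619
  stratum 5: (625/4500)²·(1 − 153/625)·0.7²/153 = 4.66554e-05
V̂(ȳ_st) = 0.00812388

V̂(ȳ_st) ≈ 0.00812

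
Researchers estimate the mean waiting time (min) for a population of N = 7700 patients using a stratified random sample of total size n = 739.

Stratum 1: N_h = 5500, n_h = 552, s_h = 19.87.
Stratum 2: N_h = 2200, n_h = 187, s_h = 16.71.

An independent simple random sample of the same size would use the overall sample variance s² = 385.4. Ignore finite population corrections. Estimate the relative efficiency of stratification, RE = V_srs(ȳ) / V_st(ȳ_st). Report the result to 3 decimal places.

RE ≈ 1.071

V̂(ȳ_st) = Σ W_h² s_h²/n_h, with W_h = N_h/N and N = 7700:
  stratum 1: (5500/7700)²·19.87²/552 = 0.364922
  stratum 2: (2200/7700)²·16.71²/187 = 0.121892
V_st = 0.486814
V_srs = s²/n = 385.4/739 = 0.521516
Relative efficiency = V_srs / V_st = 0.521516/0.486814 = 1.0713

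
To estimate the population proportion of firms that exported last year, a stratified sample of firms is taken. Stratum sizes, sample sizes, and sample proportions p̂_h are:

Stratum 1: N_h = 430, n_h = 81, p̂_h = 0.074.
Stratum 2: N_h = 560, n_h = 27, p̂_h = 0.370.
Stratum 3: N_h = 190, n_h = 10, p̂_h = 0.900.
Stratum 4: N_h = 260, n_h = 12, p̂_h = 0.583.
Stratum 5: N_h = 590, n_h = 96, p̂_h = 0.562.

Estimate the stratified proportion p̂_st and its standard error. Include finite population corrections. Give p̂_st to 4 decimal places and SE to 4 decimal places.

N = 2030; stratum weights W_h = N_h/N.
p̂_st = Σ W_h p̂_h = (430·0.074 + 560·0.370 + 190·0.900 + 260·0.583 + 590·0.562)/2030 = 0.43999
V̂(p̂_st) = Σ W_h² (1 − n_h/N_h) p̂_h(1−p̂_h)/(n_h−1):
  stratum 1: (430/2030)²·(1 − 81/430)·0.074·0.926/80 = 3.11928e-05
  stratum 2: (560/2030)²·(1 − 27/560)·0.370·0.630/26 = 0.00064937
  stratum 3: (190/2030)²·(1 − 10/190)·0.900·0.100/9 = 8.29916e-05
  stratum 4: (260/2030)²·(1 − 12/260)·0.583·0.417/11 = 0.000345816
  stratum 5: (590/2030)²·(1 − 96/590)·0.562·0.438/95 = 0.000183263
V̂(p̂_st) = 0.00129263; SE = √V̂ = 0.0359532

p̂_st ≈ 0.4400, SE ≈ 0.0360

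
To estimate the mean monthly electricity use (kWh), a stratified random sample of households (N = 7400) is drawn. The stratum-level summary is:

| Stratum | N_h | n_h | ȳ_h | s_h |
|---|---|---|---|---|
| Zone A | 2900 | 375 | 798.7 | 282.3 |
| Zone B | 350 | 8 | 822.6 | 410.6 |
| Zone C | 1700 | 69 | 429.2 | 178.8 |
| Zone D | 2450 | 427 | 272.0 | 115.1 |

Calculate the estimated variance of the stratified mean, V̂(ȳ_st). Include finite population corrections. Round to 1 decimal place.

V̂(ȳ_st) ≈ 100.8

V̂(ȳ_st) = Σ W_h² (1 − n_h/N_h) s_h²/n_h, with W_h = N_h/N and N = 7400:
  stratum Zone A: (2900/7400)²·(1 − 375/2900)·282.3²/375 = 28.4175
  stratum Zone B: (350/7400)²·(1 − 8/350)·410.6²/8 = 46.0658
  stratum Zone C: (1700/7400)²·(1 − 69/1700)·178.8²/69 = 23.4599
  stratum Zone D: (2450/7400)²·(1 − 427/2450)·115.1²/427 = 2.80816
V̂(ȳ_st) = 100.751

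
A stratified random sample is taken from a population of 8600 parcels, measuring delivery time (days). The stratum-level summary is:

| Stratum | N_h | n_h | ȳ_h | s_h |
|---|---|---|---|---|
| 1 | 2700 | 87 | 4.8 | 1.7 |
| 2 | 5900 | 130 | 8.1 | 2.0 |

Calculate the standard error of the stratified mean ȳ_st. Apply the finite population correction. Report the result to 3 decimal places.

V̂(ȳ_st) = Σ W_h² (1 − n_h/N_h) s_h²/n_h, with W_h = N_h/N and N = 8600:
  stratum 1: (2700/8600)²·(1 − 87/2700)·1.7²/87 = 0.00316873
  stratum 2: (5900/8600)²·(1 − 130/5900)·2.0²/130 = 0.0141627
V̂(ȳ_st) = 0.0173315
SE(ȳ_st) = √0.0173315 = 0.131649

SE(ȳ_st) ≈ 0.132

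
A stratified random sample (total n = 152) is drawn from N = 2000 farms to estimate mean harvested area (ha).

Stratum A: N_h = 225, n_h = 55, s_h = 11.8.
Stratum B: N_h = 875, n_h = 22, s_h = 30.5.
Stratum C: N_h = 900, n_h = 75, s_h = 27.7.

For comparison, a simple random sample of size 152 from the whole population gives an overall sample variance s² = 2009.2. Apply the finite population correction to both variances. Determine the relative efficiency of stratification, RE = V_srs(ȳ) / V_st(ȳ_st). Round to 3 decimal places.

V̂(ȳ_st) = Σ W_h² (1 − n_h/N_h) s_h²/n_h, with W_h = N_h/N and N = 2000:
  stratum A: (225/2000)²·(1 − 55/225)·11.8²/55 = 0.0242088
  stratum B: (875/2000)²·(1 − 22/875)·30.5²/22 = 7.88995
  stratum C: (900/2000)²·(1 − 75/900)·27.7²/75 = 1.89904
V_st = 9.8132
V_srs = (1 − 152/2000)·2009.2/152 = 12.2138
Relative efficiency = V_srs / V_st = 12.2138/9.8132 = 1.2446

RE ≈ 1.245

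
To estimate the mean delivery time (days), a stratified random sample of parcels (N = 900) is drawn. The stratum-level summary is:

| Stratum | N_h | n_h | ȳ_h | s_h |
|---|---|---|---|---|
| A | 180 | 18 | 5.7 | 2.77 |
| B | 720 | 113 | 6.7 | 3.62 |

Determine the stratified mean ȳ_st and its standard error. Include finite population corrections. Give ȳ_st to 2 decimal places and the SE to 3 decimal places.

ȳ_st = Σ W_h ȳ_h = (180·5.7 + 720·6.7)/900 = 6.50000
V̂(ȳ_st) = Σ W_h² (1 − n_h/N_h) s_h²/n_h, with W_h = N_h/N and N = 900:
  stratum A: (180/900)²·(1 − 18/180)·2.77²/18 = 0.0153458
  stratum B: (720/900)²·(1 − 113/720)·3.62²/113 = 0.0625713
V̂(ȳ_st) = 0.0779171
SE(ȳ_st) = √0.0779171 = 0.279136

ȳ_st ≈ 6.50, SE ≈ 0.279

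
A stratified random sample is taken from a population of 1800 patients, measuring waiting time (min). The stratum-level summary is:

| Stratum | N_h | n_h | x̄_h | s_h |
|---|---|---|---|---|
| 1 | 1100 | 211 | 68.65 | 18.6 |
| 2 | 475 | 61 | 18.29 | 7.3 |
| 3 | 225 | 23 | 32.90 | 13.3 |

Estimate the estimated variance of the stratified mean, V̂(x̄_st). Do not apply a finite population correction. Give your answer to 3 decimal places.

V̂(x̄_st) ≈ 0.793

V̂(x̄_st) = Σ W_h² s_h²/n_h, with W_h = N_h/N and N = 1800:
  stratum 1: (1100/1800)²·18.6²/211 = 0.612328
  stratum 2: (475/1800)²·7.3²/61 = 0.0608356
  stratum 3: (225/1800)²·13.3²/23 = 0.12017
V̂(x̄_st) = 0.793333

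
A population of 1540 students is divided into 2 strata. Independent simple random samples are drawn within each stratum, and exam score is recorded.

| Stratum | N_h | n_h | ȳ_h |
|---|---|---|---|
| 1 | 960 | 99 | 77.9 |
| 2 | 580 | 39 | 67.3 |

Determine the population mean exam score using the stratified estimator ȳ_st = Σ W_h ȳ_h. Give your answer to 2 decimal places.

ȳ_st ≈ 73.91

N = Σ N_h = 1540. Stratum weights W_h = N_h/N.
ȳ_st = (960·77.9 + 580·67.3) / 1540 = 73.9078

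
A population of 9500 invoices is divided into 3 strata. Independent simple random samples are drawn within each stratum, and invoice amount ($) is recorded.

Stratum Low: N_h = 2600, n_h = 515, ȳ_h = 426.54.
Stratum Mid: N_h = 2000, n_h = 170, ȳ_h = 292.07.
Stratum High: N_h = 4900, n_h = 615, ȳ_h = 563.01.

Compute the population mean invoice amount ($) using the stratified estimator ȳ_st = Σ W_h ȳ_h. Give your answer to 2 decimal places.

ȳ_st ≈ 468.62

N = Σ N_h = 9500. Stratum weights W_h = N_h/N.
ȳ_st = (2600·426.54 + 2000·292.07 + 4900·563.01) / 9500 = 468.6203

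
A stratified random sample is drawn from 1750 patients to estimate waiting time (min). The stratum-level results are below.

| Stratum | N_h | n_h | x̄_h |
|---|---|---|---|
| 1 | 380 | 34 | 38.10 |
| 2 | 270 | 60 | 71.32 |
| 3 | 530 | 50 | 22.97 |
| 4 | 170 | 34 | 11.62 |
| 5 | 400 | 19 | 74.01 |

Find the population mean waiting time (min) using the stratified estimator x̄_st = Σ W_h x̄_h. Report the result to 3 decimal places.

x̄_st ≈ 44.279

N = Σ N_h = 1750. Stratum weights W_h = N_h/N.
x̄_st = (380·38.10 + 270·71.32 + 530·22.97 + 170·11.62 + 400·74.01) / 1750 = 44.27880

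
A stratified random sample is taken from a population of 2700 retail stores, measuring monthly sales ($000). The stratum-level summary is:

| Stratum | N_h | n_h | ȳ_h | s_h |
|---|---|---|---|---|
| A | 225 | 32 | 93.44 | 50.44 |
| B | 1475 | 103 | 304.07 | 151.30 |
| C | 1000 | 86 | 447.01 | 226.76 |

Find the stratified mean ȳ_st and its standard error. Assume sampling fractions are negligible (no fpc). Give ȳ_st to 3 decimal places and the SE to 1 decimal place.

ȳ_st ≈ 339.458, SE ≈ 12.2

ȳ_st = Σ W_h ȳ_h = (225·93.44 + 1475·304.07 + 1000·447.01)/2700 = 339.45824
V̂(ȳ_st) = Σ W_h² s_h²/n_h, with W_h = N_h/N and N = 2700:
  stratum A: (225/2700)²·50.44²/32 = 0.552125
  stratum B: (1475/2700)²·151.30²/103 = 66.328
  stratum C: (1000/2700)²·226.76²/86 = 82.0176
V̂(ȳ_st) = 148.898
SE(ȳ_st) = √148.898 = 12.2024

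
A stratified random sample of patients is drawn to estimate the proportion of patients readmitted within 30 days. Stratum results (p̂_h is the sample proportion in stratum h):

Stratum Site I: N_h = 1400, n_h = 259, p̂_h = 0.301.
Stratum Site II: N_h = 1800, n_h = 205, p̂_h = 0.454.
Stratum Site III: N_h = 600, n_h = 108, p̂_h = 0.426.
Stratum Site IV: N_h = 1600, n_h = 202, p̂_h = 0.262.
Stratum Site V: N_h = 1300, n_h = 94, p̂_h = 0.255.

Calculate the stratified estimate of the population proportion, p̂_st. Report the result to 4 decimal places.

p̂_st ≈ 0.3351

N = 6700; stratum weights W_h = N_h/N.
p̂_st = Σ W_h p̂_h = (1400·0.301 + 1800·0.454 + 600·0.426 + 1600·0.262 + 1300·0.255)/6700 = 0.33506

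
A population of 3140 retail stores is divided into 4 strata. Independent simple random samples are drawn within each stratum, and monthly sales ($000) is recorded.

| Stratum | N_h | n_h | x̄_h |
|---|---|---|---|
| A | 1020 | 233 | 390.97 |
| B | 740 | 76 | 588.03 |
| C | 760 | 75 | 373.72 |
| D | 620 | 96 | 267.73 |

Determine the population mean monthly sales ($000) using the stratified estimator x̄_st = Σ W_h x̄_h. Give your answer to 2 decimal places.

x̄_st ≈ 408.90

N = Σ N_h = 3140. Stratum weights W_h = N_h/N.
x̄_st = (1020·390.97 + 740·588.03 + 760·373.72 + 620·267.73) / 3140 = 408.9017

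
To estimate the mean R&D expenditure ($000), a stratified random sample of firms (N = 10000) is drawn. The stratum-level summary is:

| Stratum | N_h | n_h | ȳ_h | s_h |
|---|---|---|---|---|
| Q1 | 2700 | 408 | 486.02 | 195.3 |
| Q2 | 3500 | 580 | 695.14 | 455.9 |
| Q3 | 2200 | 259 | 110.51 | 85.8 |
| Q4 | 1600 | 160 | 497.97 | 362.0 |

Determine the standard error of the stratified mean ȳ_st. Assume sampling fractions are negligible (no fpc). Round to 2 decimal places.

SE(ȳ_st) ≈ 8.55

V̂(ȳ_st) = Σ W_h² s_h²/n_h, with W_h = N_h/N and N = 10000:
  stratum Q1: (2700/10000)²·195.3²/408 = 6.81509
  stratum Q2: (3500/10000)²·455.9²/580 = 43.8983
  stratum Q3: (2200/10000)²·85.8²/259 = 1.37569
  stratum Q4: (1600/10000)²·362.0²/160 = 20.967
V̂(ȳ_st) = 73.0561
SE(ȳ_st) = √73.0561 = 8.54728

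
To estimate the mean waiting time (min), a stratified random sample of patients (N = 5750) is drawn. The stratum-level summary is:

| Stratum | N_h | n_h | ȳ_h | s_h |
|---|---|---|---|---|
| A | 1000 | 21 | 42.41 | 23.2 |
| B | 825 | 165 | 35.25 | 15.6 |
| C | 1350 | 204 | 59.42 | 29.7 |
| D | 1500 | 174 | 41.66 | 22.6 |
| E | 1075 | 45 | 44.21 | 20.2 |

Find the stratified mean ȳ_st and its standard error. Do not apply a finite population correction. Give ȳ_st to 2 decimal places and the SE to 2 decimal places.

ȳ_st = Σ W_h ȳ_h = (1000·42.41 + 825·35.25 + 1350·59.42 + 1500·41.66 + 1075·44.21)/5750 = 45.51722
V̂(ȳ_st) = Σ W_h² s_h²/n_h, with W_h = N_h/N and N = 5750:
  stratum A: (1000/5750)²·23.2²/21 = 0.775213
  stratum B: (825/5750)²·15.6²/165 = 0.0303625
  stratum C: (1350/5750)²·29.7²/204 = 0.23835
  stratum D: (1500/5750)²·22.6²/174 = 0.199763
  stratum E: (1075/5750)²·20.2²/45 = 0.316936
V̂(ȳ_st) = 1.56062
SE(ȳ_st) = √1.56062 = 1.24925

ȳ_st ≈ 45.52, SE ≈ 1.25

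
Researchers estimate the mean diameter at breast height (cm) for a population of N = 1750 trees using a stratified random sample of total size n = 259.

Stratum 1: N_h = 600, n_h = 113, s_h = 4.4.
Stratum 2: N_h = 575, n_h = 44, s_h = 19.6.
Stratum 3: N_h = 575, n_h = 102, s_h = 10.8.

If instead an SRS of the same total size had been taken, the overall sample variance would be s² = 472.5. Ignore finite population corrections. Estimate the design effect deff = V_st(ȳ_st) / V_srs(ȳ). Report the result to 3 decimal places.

deff ≈ 0.595

V̂(ȳ_st) = Σ W_h² s_h²/n_h, with W_h = N_h/N and N = 1750:
  stratum 1: (600/1750)²·4.4²/113 = 0.0201397
  stratum 2: (575/1750)²·19.6²/44 = 0.942582
  stratum 3: (575/1750)²·10.8²/102 = 0.123455
V_st = 1.08618
V_srs = s²/n = 472.5/259 = 1.82432
deff = V_st / V_srs = 1.08618/1.82432 = 0.5954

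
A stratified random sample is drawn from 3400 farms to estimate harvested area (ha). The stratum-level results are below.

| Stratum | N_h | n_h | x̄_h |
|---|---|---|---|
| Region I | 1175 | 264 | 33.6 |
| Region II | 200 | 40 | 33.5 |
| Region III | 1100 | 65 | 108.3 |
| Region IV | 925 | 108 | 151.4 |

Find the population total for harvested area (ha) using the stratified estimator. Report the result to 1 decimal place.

τ̂_st ≈ 305355.0

τ̂_st = Σ N_h x̄_h = 1175·33.6 + 200·33.5 + 1100·108.3 + 925·151.4 = 305355.0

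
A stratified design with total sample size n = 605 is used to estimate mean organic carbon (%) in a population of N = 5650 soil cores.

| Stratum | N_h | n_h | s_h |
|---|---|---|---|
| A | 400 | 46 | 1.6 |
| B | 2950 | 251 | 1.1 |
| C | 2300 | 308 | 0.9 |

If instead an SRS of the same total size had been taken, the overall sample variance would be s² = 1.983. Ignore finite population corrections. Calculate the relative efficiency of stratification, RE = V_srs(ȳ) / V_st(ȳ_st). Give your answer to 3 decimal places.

RE ≈ 1.615

V̂(ȳ_st) = Σ W_h² s_h²/n_h, with W_h = N_h/N and N = 5650:
  stratum A: (400/5650)²·1.6²/46 = 0.000278936
  stratum B: (2950/5650)²·1.1²/251 = 0.00131419
  stratum C: (2300/5650)²·0.9²/308 = 0.000435806
V_st = 0.00202893
V_srs = s²/n = 1.983/605 = 0.00327769
Relative efficiency = V_srs / V_st = 0.00327769/0.00202893 = 1.6155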